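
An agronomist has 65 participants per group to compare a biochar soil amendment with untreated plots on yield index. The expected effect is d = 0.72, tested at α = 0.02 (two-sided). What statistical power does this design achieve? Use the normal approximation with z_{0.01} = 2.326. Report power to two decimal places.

For two equal groups, power = Φ(d·√(n/2) − z_{α/2}).
d·√(n/2) = 0.72 × √(65/2) = 0.72 × 5.701 = 4.105.
z_β = 4.105 − 2.326 = 1.779.
Power = Φ(1.779) = 0.962.

power ≈ 0.96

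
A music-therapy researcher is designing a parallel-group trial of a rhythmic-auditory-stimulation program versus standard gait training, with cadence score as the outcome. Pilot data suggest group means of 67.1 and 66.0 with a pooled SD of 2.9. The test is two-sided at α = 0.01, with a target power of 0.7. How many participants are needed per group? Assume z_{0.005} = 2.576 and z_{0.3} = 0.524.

n = 134 per group

Cohen's d = |M₁ − M₂| / SD_pooled = |67.1 − 66.0| / 2.9 = 1.1 / 2.9 = 0.379.
For two independent groups with equal n: n = 2·((z_{α/2} + z_β) / d)².
z_{α/2} + z_β = 2.576 + 0.524 = 3.100.
n = 2 × (3.100 / 0.379)² = 2 × 8.179² = 2 × 66.90 = 133.8.
Round up to the next whole participant.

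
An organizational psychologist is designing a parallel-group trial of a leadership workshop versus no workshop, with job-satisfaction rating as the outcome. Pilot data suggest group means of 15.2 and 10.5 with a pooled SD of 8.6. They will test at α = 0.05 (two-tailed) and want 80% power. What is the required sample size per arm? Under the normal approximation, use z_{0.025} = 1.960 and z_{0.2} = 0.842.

n = 53 per group

Cohen's d = |M₁ − M₂| / SD_pooled = |15.2 − 10.5| / 8.6 = 4.7 / 8.6 = 0.547.
For two independent groups with equal n: n = 2·((z_{α/2} + z_β) / d)².
z_{α/2} + z_β = 1.960 + 0.842 = 2.802.
n = 2 × (2.802 / 0.547)² = 2 × 5.122² = 2 × 26.24 = 52.5.
Round up to the next whole participant.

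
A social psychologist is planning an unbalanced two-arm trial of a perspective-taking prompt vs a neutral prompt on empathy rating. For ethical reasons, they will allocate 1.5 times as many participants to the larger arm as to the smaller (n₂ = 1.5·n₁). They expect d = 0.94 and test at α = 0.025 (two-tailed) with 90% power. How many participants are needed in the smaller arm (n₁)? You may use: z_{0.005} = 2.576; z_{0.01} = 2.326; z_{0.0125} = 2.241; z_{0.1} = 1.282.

With allocation ratio k = n₂/n₁ = 1.5, Var(x̄₁−x̄₂) = σ²(1/n₁ + 1/(k·n₁)) = σ²·(k+1)/(k·n₁).
So n₁ = (1 + 1/k)·((z_{α/2} + z_β)/d)² = 1.667 × (3.523/0.94)².
n₁ = 1.667 × 14.05 = 23.4.
Round up: n₁ = 24, giving n₂ = 1.5 × 24 = 36.

n₁ = 24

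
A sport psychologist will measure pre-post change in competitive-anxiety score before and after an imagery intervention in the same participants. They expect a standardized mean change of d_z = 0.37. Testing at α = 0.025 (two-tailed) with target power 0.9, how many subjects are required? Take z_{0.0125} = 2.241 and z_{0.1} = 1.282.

n = 91 pairs

For a paired (one-sample on differences) test: n = ((z_{α/2} + z_β) / d)².
z_{α/2} + z_β = 2.241 + 1.282 = 3.523.
n = (3.523 / 0.37)² = 9.522² = 90.66.
Round up.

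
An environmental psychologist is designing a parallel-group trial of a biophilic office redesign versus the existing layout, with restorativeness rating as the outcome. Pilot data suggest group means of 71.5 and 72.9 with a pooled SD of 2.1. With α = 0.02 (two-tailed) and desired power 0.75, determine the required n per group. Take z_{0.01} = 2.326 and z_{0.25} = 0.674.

n = 41 per group

Cohen's d = |M₁ − M₂| / SD_pooled = |71.5 − 72.9| / 2.1 = 1.4 / 2.1 = 0.667.
For two independent groups with equal n: n = 2·((z_{α/2} + z_β) / d)².
z_{α/2} + z_β = 2.326 + 0.674 = 3.000.
n = 2 × (3.000 / 0.667)² = 2 × 4.498² = 2 × 20.23 = 40.5.
Round up to the next whole participant.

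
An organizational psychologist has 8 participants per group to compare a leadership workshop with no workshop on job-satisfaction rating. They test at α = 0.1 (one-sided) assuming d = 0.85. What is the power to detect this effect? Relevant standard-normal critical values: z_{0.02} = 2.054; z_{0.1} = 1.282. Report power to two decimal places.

power ≈ 0.66

For two equal groups, power = Φ(d·√(n/2) − z_{α}).
d·√(n/2) = 0.85 × √(8/2) = 0.85 × 2.000 = 1.700.
z_β = 1.700 − 1.282 = 0.418.
Power = Φ(0.418) = 0.662.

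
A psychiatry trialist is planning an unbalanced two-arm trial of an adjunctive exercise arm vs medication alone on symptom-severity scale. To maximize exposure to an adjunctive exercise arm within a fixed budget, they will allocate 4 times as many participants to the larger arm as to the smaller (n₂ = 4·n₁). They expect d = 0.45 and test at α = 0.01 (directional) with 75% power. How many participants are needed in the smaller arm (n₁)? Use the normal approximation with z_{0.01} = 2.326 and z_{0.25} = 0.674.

n₁ = 56

With allocation ratio k = n₂/n₁ = 4, Var(x̄₁−x̄₂) = σ²(1/n₁ + 1/(k·n₁)) = σ²·(k+1)/(k·n₁).
So n₁ = (1 + 1/k)·((z_{α} + z_β)/d)² = 1.250 × (3.000/0.45)².
n₁ = 1.250 × 44.44 = 55.6.
Round up: n₁ = 56, giving n₂ = 4 × 56 = 224.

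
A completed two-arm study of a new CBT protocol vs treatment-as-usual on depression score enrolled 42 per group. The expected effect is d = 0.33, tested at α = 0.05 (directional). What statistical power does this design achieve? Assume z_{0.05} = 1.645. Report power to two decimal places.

For two equal groups, power = Φ(d·√(n/2) − z_{α}).
d·√(n/2) = 0.33 × √(42/2) = 0.33 × 4.583 = 1.512.
z_β = 1.512 − 1.645 = -0.133.
Power = Φ(-0.133) = 0.447.

power ≈ 0.45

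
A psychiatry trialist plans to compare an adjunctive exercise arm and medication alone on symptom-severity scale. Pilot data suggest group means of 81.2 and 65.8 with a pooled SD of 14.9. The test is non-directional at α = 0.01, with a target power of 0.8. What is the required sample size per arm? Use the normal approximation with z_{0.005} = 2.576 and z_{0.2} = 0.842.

n = 22 per group

Cohen's d = |M₁ − M₂| / SD_pooled = |81.2 − 65.8| / 14.9 = 15.4 / 14.9 = 1.034.
For two independent groups with equal n: n = 2·((z_{α/2} + z_β) / d)².
z_{α/2} + z_β = 2.576 + 0.842 = 3.418.
n = 2 × (3.418 / 1.034)² = 2 × 3.306² = 2 × 10.93 = 21.9.
Round up to the next whole participant.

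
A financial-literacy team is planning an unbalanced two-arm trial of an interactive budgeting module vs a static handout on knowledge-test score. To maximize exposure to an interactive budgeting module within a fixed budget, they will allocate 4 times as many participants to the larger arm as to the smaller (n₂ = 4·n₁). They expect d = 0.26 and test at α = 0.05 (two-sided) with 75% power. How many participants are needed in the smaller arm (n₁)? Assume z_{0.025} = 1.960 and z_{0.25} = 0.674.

n₁ = 129

With allocation ratio k = n₂/n₁ = 4, Var(x̄₁−x̄₂) = σ²(1/n₁ + 1/(k·n₁)) = σ²·(k+1)/(k·n₁).
So n₁ = (1 + 1/k)·((z_{α/2} + z_β)/d)² = 1.250 × (2.634/0.26)².
n₁ = 1.250 × 102.63 = 128.3.
Round up: n₁ = 129, giving n₂ = 4 × 129 = 516.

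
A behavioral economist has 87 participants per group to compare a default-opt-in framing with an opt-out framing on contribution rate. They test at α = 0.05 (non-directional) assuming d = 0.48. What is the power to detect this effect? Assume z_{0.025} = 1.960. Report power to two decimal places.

power ≈ 0.89

For two equal groups, power = Φ(d·√(n/2) − z_{α/2}).
d·√(n/2) = 0.48 × √(87/2) = 0.48 × 6.595 = 3.166.
z_β = 3.166 − 1.960 = 1.206.
Power = Φ(1.206) = 0.886.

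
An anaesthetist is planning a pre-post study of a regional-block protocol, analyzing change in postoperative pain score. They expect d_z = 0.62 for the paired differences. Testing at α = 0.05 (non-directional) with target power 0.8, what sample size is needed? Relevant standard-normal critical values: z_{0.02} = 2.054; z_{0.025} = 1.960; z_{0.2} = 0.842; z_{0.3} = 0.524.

For a paired (one-sample on differences) test: n = ((z_{α/2} + z_β) / d)².
z_{α/2} + z_β = 1.960 + 0.842 = 2.802.
n = (2.802 / 0.62)² = 4.519² = 20.42.
Round up.

n = 21 pairs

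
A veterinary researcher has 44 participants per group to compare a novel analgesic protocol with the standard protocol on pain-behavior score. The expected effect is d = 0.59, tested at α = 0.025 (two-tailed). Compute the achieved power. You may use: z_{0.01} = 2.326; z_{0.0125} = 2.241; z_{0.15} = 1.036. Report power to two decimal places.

For two equal groups, power = Φ(d·√(n/2) − z_{α/2}).
d·√(n/2) = 0.59 × √(44/2) = 0.59 × 4.690 = 2.767.
z_β = 2.767 − 2.241 = 0.526.
Power = Φ(0.526) = 0.701.

power ≈ 0.70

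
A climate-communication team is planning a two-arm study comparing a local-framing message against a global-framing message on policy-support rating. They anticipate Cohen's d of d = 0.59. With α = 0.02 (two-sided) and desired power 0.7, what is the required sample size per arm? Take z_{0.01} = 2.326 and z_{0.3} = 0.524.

n = 47 per group

For two independent groups with equal n: n = 2·((z_{α/2} + z_β) / d)².
z_{α/2} + z_β = 2.326 + 0.524 = 2.850.
n = 2 × (2.850 / 0.59)² = 2 × 4.831² = 2 × 23.33 = 46.7.
Round up to the next whole participant.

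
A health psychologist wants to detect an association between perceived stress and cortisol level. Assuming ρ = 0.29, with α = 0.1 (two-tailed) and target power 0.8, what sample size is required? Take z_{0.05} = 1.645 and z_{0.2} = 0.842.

n = 73

Fisher's z: C = ½·ln((1+r)/(1−r)) = ½·ln(1.8169) = 0.2986.
n = ((z_{α/2} + z_β)/C)² + 3.
(1.645 + 0.842) / 0.2986 = 2.487 / 0.2986 = 8.329.
n = 8.329² + 3 = 69.37 + 3 = 72.4.
Round up.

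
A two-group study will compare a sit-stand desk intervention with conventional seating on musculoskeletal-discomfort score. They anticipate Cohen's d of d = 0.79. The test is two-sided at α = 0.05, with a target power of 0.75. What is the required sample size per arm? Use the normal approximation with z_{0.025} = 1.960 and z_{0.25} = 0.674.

For two independent groups with equal n: n = 2·((z_{α/2} + z_β) / d)².
z_{α/2} + z_β = 1.960 + 0.674 = 2.634.
n = 2 × (2.634 / 0.79)² = 2 × 3.334² = 2 × 11.12 = 22.2.
Round up to the next whole participant.

n = 23 per group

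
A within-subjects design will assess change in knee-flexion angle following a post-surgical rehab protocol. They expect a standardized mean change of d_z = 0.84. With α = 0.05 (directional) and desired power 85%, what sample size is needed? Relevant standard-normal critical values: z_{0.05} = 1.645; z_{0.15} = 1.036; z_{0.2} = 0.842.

For a paired (one-sample on differences) test: n = ((z_{α} + z_β) / d)².
z_{α} + z_β = 1.645 + 1.036 = 2.681.
n = (2.681 / 0.84)² = 3.192² = 10.19.
Round up.

n = 11 pairs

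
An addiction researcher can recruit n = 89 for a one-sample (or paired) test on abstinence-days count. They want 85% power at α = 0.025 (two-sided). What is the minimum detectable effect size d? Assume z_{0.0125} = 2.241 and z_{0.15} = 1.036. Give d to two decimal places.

d_min ≈ 0.35

For a single sample (or paired design) of n = 89: d_min = (z_{α/2} + z_β)/√n.
z-sum = 2.241 + 1.036 = 3.277.
d_min = 3.277 / √89 = 3.277 / 9.434 = 0.347.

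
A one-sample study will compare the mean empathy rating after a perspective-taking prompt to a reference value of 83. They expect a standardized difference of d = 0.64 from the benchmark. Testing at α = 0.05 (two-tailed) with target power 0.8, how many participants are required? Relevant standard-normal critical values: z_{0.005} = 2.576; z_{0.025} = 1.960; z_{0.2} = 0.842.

n = 20

For a one-sample test: n = ((z_{α/2} + z_β) / d)².
z_{α/2} + z_β = 1.960 + 0.842 = 2.802.
n = (2.802 / 0.64)² = 4.378² = 19.17.
Round up.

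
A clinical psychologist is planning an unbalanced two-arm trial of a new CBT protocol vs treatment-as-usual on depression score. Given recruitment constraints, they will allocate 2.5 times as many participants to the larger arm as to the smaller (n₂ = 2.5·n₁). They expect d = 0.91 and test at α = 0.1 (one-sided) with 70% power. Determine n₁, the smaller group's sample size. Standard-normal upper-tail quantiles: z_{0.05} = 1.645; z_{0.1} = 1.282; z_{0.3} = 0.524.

With allocation ratio k = n₂/n₁ = 2.5, Var(x̄₁−x̄₂) = σ²(1/n₁ + 1/(k·n₁)) = σ²·(k+1)/(k·n₁).
So n₁ = (1 + 1/k)·((z_{α} + z_β)/d)² = 1.400 × (1.806/0.91)².
n₁ = 1.400 × 3.94 = 5.5.
Round up: n₁ = 6, giving n₂ = 2.5 × 6 = 15.

n₁ = 6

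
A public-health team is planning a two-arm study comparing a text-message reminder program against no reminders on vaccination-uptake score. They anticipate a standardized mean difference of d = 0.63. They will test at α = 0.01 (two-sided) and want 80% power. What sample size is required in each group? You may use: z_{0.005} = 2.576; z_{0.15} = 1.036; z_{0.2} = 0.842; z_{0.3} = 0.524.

n = 59 per group

For two independent groups with equal n: n = 2·((z_{α/2} + z_β) / d)².
z_{α/2} + z_β = 2.576 + 0.842 = 3.418.
n = 2 × (3.418 / 0.63)² = 2 × 5.425² = 2 × 29.43 = 58.9.
Round up to the next whole participant.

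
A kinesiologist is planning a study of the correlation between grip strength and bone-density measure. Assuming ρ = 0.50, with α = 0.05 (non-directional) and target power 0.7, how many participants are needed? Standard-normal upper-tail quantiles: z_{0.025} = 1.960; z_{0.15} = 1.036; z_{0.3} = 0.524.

Fisher's z: C = ½·ln((1+r)/(1−r)) = ½·ln(3.0000) = 0.5493.
n = ((z_{α/2} + z_β)/C)² + 3.
(1.960 + 0.524) / 0.5493 = 2.484 / 0.5493 = 4.522.
n = 4.522² + 3 = 20.45 + 3 = 23.4.
Round up.

n = 24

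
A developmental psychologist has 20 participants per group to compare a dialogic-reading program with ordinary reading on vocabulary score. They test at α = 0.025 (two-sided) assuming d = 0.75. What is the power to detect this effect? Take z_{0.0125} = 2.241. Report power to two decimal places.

For two equal groups, power = Φ(d·√(n/2) − z_{α/2}).
d·√(n/2) = 0.75 × √(20/2) = 0.75 × 3.162 = 2.372.
z_β = 2.372 − 2.241 = 0.131.
Power = Φ(0.131) = 0.552.

power ≈ 0.55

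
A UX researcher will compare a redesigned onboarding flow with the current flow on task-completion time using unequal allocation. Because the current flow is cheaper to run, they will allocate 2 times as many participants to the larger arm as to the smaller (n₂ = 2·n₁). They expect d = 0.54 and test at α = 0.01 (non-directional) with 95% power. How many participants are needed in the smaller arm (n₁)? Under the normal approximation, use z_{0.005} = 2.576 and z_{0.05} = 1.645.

n₁ = 92

With allocation ratio k = n₂/n₁ = 2, Var(x̄₁−x̄₂) = σ²(1/n₁ + 1/(k·n₁)) = σ²·(k+1)/(k·n₁).
So n₁ = (1 + 1/k)·((z_{α/2} + z_β)/d)² = 1.500 × (4.221/0.54)².
n₁ = 1.500 × 61.10 = 91.7.
Round up: n₁ = 92, giving n₂ = 2 × 92 = 184.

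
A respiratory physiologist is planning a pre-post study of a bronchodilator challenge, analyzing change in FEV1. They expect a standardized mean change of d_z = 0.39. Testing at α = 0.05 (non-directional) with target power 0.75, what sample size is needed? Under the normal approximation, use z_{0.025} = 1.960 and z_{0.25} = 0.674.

For a paired (one-sample on differences) test: n = ((z_{α/2} + z_β) / d)².
z_{α/2} + z_β = 1.960 + 0.674 = 2.634.
n = (2.634 / 0.39)² = 6.754² = 45.61.
Round up.

n = 46 pairs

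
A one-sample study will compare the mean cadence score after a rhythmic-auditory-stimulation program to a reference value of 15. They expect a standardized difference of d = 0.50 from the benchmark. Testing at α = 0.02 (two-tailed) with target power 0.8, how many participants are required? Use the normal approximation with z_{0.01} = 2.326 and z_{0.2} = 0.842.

For a one-sample test: n = ((z_{α/2} + z_β) / d)².
z_{α/2} + z_β = 2.326 + 0.842 = 3.168.
n = (3.168 / 0.50)² = 6.336² = 40.14.
Round up.

n = 41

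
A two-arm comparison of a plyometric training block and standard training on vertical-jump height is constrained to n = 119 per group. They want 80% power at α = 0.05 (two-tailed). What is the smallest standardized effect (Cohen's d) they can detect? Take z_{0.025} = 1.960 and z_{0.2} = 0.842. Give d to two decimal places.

d_min ≈ 0.36

For two independent groups of n = 119 each: d_min = (z_{α/2} + z_β)·√(2/n).
z-sum = 1.960 + 0.842 = 2.802.
d_min = 2.802 × √(2/119) = 2.802 × 0.1296 = 0.363.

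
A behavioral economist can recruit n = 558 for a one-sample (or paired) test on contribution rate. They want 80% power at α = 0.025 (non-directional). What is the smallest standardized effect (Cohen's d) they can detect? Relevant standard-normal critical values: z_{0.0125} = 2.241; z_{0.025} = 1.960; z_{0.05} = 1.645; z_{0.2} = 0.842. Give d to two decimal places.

d_min ≈ 0.13

For a single sample (or paired design) of n = 558: d_min = (z_{α/2} + z_β)/√n.
z-sum = 2.241 + 0.842 = 3.083.
d_min = 3.083 / √558 = 3.083 / 23.622 = 0.131.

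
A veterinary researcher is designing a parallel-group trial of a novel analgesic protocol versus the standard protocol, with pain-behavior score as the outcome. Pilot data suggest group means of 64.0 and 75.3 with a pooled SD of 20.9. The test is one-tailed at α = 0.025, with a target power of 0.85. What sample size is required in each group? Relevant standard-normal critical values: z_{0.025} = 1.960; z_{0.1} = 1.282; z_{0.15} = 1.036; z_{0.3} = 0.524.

n = 62 per group

Cohen's d = |M₁ − M₂| / SD_pooled = |64.0 − 75.3| / 20.9 = 11.3 / 20.9 = 0.541.
For two independent groups with equal n: n = 2·((z_{α} + z_β) / d)².
z_{α} + z_β = 1.960 + 1.036 = 2.996.
n = 2 × (2.996 / 0.541)² = 2 × 5.538² = 2 × 30.67 = 61.3.
Round up to the next whole participant.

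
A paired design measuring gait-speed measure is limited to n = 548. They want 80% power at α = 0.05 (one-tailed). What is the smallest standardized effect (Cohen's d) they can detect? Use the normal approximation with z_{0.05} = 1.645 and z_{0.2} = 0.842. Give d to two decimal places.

d_min ≈ 0.11

For a single sample (or paired design) of n = 548: d_min = (z_{α} + z_β)/√n.
z-sum = 1.645 + 0.842 = 2.487.
d_min = 2.487 / √548 = 2.487 / 23.409 = 0.106.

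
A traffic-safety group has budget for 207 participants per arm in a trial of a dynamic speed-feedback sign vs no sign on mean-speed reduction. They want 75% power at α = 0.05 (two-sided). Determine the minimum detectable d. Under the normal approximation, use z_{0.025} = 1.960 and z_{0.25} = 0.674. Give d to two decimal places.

d_min ≈ 0.26

For two independent groups of n = 207 each: d_min = (z_{α/2} + z_β)·√(2/n).
z-sum = 1.960 + 0.674 = 2.634.
d_min = 2.634 × √(2/207) = 2.634 × 0.0983 = 0.259.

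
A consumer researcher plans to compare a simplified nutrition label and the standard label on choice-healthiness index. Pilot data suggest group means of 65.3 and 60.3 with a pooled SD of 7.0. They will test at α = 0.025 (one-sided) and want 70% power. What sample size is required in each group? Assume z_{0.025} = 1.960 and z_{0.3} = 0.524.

Cohen's d = |M₁ − M₂| / SD_pooled = |65.3 − 60.3| / 7.0 = 5.0 / 7.0 = 0.714.
For two independent groups with equal n: n = 2·((z_{α} + z_β) / d)².
z_{α} + z_β = 1.960 + 0.524 = 2.484.
n = 2 × (2.484 / 0.714)² = 2 × 3.479² = 2 × 12.10 = 24.2.
Round up to the next whole participant.

n = 25 per group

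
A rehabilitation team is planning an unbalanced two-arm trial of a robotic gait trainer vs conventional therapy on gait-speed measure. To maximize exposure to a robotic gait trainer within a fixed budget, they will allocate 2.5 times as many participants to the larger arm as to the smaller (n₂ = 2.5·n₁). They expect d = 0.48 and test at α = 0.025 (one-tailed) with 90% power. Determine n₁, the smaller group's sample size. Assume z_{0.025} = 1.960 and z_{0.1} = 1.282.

With allocation ratio k = n₂/n₁ = 2.5, Var(x̄₁−x̄₂) = σ²(1/n₁ + 1/(k·n₁)) = σ²·(k+1)/(k·n₁).
So n₁ = (1 + 1/k)·((z_{α} + z_β)/d)² = 1.400 × (3.242/0.48)².
n₁ = 1.400 × 45.62 = 63.9.
Round up: n₁ = 64, giving n₂ = 2.5 × 64 = 160.

n₁ = 64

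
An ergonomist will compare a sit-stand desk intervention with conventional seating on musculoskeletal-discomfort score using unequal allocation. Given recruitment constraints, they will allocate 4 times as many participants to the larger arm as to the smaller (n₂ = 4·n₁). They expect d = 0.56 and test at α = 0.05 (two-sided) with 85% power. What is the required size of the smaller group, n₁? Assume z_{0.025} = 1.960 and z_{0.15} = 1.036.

n₁ = 36

With allocation ratio k = n₂/n₁ = 4, Var(x̄₁−x̄₂) = σ²(1/n₁ + 1/(k·n₁)) = σ²·(k+1)/(k·n₁).
So n₁ = (1 + 1/k)·((z_{α/2} + z_β)/d)² = 1.250 × (2.996/0.56)².
n₁ = 1.250 × 28.62 = 35.8.
Round up: n₁ = 36, giving n₂ = 4 × 36 = 144.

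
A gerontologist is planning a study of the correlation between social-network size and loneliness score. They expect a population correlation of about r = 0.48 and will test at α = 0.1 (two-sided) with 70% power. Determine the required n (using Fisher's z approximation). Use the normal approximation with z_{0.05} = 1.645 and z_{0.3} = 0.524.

n = 21

Fisher's z: C = ½·ln((1+r)/(1−r)) = ½·ln(2.8462) = 0.5230.
n = ((z_{α/2} + z_β)/C)² + 3.
(1.645 + 0.524) / 0.5230 = 2.169 / 0.5230 = 4.147.
n = 4.147² + 3 = 17.20 + 3 = 20.2.
Round up.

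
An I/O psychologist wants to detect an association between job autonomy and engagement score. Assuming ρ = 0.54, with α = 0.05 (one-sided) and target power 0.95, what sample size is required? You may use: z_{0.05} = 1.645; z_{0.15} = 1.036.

Fisher's z: C = ½·ln((1+r)/(1−r)) = ½·ln(3.3478) = 0.6042.
n = ((z_{α} + z_β)/C)² + 3.
(1.645 + 1.645) / 0.6042 = 3.290 / 0.6042 = 5.445.
n = 5.445² + 3 = 29.65 + 3 = 32.7.
Round up.

n = 33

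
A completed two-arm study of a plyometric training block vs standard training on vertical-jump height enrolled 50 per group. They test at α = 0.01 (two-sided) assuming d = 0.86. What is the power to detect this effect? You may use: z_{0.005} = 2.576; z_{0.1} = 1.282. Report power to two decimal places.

For two equal groups, power = Φ(d·√(n/2) − z_{α/2}).
d·√(n/2) = 0.86 × √(50/2) = 0.86 × 5.000 = 4.300.
z_β = 4.300 − 2.576 = 1.724.
Power = Φ(1.724) = 0.958.

power ≈ 0.96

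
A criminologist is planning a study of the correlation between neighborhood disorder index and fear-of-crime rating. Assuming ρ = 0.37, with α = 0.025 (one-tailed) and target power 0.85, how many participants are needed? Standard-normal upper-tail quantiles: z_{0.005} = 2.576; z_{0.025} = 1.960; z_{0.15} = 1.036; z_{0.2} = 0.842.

Fisher's z: C = ½·ln((1+r)/(1−r)) = ½·ln(2.1746) = 0.3884.
n = ((z_{α} + z_β)/C)² + 3.
(1.960 + 1.036) / 0.3884 = 2.996 / 0.3884 = 7.714.
n = 7.714² + 3 = 59.50 + 3 = 62.5.
Round up.

n = 63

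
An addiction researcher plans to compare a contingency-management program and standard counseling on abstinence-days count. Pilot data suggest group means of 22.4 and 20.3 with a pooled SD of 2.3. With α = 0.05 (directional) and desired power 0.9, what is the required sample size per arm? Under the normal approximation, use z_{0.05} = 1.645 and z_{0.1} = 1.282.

n = 21 per group

Cohen's d = |M₁ − M₂| / SD_pooled = |22.4 − 20.3| / 2.3 = 2.1 / 2.3 = 0.913.
For two independent groups with equal n: n = 2·((z_{α} + z_β) / d)².
z_{α} + z_β = 1.645 + 1.282 = 2.927.
n = 2 × (2.927 / 0.913)² = 2 × 3.206² = 2 × 10.28 = 20.6.
Round up to the next whole participant.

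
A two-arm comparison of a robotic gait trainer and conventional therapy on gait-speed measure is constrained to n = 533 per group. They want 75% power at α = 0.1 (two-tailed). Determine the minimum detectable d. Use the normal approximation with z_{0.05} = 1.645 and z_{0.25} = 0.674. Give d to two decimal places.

For two independent groups of n = 533 each: d_min = (z_{α/2} + z_β)·√(2/n).
z-sum = 1.645 + 0.674 = 2.319.
d_min = 2.319 × √(2/533) = 2.319 × 0.0613 = 0.142.

d_min ≈ 0.14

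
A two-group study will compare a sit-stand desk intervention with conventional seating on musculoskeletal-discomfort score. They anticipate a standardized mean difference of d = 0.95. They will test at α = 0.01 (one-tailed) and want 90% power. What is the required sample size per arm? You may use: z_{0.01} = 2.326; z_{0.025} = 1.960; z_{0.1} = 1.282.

For two independent groups with equal n: n = 2·((z_{α} + z_β) / d)².
z_{α} + z_β = 2.326 + 1.282 = 3.608.
n = 2 × (3.608 / 0.95)² = 2 × 3.798² = 2 × 14.42 = 28.8.
Round up to the next whole participant.

n = 29 per group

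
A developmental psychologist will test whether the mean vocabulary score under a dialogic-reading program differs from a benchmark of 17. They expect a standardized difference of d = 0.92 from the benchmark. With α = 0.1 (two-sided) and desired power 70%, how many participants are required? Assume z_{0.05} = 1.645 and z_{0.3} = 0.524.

n = 6

For a one-sample test: n = ((z_{α/2} + z_β) / d)².
z_{α/2} + z_β = 1.645 + 0.524 = 2.169.
n = (2.169 / 0.92)² = 2.358² = 5.56.
Round up.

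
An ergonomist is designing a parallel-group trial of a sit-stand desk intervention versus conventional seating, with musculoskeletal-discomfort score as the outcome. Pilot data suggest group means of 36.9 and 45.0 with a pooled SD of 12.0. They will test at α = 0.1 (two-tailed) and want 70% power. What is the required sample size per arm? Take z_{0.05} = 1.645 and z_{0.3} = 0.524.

Cohen's d = |M₁ − M₂| / SD_pooled = |36.9 − 45.0| / 12.0 = 8.1 / 12.0 = 0.675.
For two independent groups with equal n: n = 2·((z_{α/2} + z_β) / d)².
z_{α/2} + z_β = 1.645 + 0.524 = 2.169.
n = 2 × (2.169 / 0.675)² = 2 × 3.213² = 2 × 10.33 = 20.7.
Round up to the next whole participant.

n = 21 per group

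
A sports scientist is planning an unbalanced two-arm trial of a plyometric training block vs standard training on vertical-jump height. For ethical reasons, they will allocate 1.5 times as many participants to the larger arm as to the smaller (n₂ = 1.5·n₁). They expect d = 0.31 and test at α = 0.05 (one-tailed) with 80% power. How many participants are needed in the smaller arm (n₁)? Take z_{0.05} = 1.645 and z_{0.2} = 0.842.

n₁ = 108

With allocation ratio k = n₂/n₁ = 1.5, Var(x̄₁−x̄₂) = σ²(1/n₁ + 1/(k·n₁)) = σ²·(k+1)/(k·n₁).
So n₁ = (1 + 1/k)·((z_{α} + z_β)/d)² = 1.667 × (2.487/0.31)².
n₁ = 1.667 × 64.36 = 107.3.
Round up: n₁ = 108, giving n₂ = 1.5 × 108 = 162.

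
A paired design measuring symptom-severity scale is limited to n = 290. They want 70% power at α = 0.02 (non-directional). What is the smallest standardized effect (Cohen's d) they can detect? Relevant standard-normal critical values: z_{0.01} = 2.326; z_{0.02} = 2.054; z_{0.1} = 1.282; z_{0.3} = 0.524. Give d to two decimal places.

For a single sample (or paired design) of n = 290: d_min = (z_{α/2} + z_β)/√n.
z-sum = 2.326 + 0.524 = 2.850.
d_min = 2.850 / √290 = 2.850 / 17.029 = 0.167.

d_min ≈ 0.17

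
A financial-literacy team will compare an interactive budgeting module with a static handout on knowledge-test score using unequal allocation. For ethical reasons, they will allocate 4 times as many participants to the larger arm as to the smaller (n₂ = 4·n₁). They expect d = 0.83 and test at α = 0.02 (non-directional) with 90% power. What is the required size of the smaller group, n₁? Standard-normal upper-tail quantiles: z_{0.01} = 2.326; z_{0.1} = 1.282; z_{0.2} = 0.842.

With allocation ratio k = n₂/n₁ = 4, Var(x̄₁−x̄₂) = σ²(1/n₁ + 1/(k·n₁)) = σ²·(k+1)/(k·n₁).
So n₁ = (1 + 1/k)·((z_{α/2} + z_β)/d)² = 1.250 × (3.608/0.83)².
n₁ = 1.250 × 18.90 = 23.6.
Round up: n₁ = 24, giving n₂ = 4 × 24 = 96.

n₁ = 24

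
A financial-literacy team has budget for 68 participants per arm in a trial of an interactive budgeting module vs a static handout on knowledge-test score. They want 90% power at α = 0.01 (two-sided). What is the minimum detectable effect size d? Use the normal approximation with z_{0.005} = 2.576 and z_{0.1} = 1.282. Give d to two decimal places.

For two independent groups of n = 68 each: d_min = (z_{α/2} + z_β)·√(2/n).
z-sum = 2.576 + 1.282 = 3.858.
d_min = 3.858 × √(2/68) = 3.858 × 0.1715 = 0.662.

d_min ≈ 0.66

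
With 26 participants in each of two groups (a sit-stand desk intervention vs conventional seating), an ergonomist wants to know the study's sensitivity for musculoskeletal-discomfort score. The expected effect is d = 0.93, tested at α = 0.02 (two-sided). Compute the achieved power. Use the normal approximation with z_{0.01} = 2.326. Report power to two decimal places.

power ≈ 0.85

For two equal groups, power = Φ(d·√(n/2) − z_{α/2}).
d·√(n/2) = 0.93 × √(26/2) = 0.93 × 3.606 = 3.353.
z_β = 3.353 − 2.326 = 1.027.
Power = Φ(1.027) = 0.848.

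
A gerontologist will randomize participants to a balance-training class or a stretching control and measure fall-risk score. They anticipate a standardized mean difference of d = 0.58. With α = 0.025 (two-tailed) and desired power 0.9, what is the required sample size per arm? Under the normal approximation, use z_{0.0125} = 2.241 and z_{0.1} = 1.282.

n = 74 per group

For two independent groups with equal n: n = 2·((z_{α/2} + z_β) / d)².
z_{α/2} + z_β = 2.241 + 1.282 = 3.523.
n = 2 × (3.523 / 0.58)² = 2 × 6.074² = 2 × 36.90 = 73.8.
Round up to the next whole participant.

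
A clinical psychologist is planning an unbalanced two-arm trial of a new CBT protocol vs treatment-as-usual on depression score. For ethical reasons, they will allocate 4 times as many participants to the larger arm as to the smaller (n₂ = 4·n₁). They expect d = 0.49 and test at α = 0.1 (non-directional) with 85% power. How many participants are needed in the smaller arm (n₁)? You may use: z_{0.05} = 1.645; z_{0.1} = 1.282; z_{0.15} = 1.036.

n₁ = 38

With allocation ratio k = n₂/n₁ = 4, Var(x̄₁−x̄₂) = σ²(1/n₁ + 1/(k·n₁)) = σ²·(k+1)/(k·n₁).
So n₁ = (1 + 1/k)·((z_{α/2} + z_β)/d)² = 1.250 × (2.681/0.49)².
n₁ = 1.250 × 29.94 = 37.4.
Round up: n₁ = 38, giving n₂ = 4 × 38 = 152.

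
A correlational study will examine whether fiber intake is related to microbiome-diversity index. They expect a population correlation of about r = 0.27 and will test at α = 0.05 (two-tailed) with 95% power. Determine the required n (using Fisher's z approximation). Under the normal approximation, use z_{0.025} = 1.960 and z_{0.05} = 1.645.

n = 173

Fisher's z: C = ½·ln((1+r)/(1−r)) = ½·ln(1.7397) = 0.2769.
n = ((z_{α/2} + z_β)/C)² + 3.
(1.960 + 1.645) / 0.2769 = 3.605 / 0.2769 = 13.019.
n = 13.019² + 3 = 169.50 + 3 = 172.5.
Round up.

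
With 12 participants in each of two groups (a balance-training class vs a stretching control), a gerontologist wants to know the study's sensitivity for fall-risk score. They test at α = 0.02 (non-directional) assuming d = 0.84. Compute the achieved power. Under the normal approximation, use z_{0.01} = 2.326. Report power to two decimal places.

power ≈ 0.39

For two equal groups, power = Φ(d·√(n/2) − z_{α/2}).
d·√(n/2) = 0.84 × √(12/2) = 0.84 × 2.449 = 2.058.
z_β = 2.058 − 2.326 = -0.268.
Power = Φ(-0.268) = 0.394.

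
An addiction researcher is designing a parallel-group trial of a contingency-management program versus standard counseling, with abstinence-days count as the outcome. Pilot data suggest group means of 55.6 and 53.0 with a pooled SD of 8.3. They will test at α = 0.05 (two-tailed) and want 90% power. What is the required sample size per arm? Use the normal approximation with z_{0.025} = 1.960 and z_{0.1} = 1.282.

Cohen's d = |M₁ − M₂| / SD_pooled = |55.6 − 53.0| / 8.3 = 2.6 / 8.3 = 0.313.
For two independent groups with equal n: n = 2·((z_{α/2} + z_β) / d)².
z_{α/2} + z_β = 1.960 + 1.282 = 3.242.
n = 2 × (3.242 / 0.313)² = 2 × 10.358² = 2 × 107.28 = 214.6.
Round up to the next whole participant.

n = 215 per group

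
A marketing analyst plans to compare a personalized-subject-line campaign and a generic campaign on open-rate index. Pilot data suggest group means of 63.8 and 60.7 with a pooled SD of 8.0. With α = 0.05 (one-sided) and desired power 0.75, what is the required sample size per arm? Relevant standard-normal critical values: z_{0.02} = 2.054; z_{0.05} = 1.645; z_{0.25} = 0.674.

Cohen's d = |M₁ − M₂| / SD_pooled = |63.8 − 60.7| / 8.0 = 3.1 / 8.0 = 0.387.
For two independent groups with equal n: n = 2·((z_{α} + z_β) / d)².
z_{α} + z_β = 1.645 + 0.674 = 2.319.
n = 2 × (2.319 / 0.387)² = 2 × 5.992² = 2 × 35.91 = 71.8.
Round up to the next whole participant.

n = 72 per group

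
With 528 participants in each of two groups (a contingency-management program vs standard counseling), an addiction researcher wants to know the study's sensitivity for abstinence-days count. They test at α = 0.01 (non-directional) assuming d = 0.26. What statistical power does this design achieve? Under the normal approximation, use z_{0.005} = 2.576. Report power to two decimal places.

For two equal groups, power = Φ(d·√(n/2) − z_{α/2}).
d·√(n/2) = 0.26 × √(528/2) = 0.26 × 16.248 = 4.224.
z_β = 4.224 − 2.576 = 1.648.
Power = Φ(1.648) = 0.950.

power ≈ 0.95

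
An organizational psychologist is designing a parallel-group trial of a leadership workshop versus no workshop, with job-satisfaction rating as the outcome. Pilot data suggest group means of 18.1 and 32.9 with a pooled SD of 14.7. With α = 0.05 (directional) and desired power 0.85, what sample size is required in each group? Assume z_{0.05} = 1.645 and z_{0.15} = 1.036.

n = 15 per group

Cohen's d = |M₁ − M₂| / SD_pooled = |18.1 − 32.9| / 14.7 = 14.8 / 14.7 = 1.007.
For two independent groups with equal n: n = 2·((z_{α} + z_β) / d)².
z_{α} + z_β = 1.645 + 1.036 = 2.681.
n = 2 × (2.681 / 1.007)² = 2 × 2.662² = 2 × 7.09 = 14.2.
Round up to the next whole participant.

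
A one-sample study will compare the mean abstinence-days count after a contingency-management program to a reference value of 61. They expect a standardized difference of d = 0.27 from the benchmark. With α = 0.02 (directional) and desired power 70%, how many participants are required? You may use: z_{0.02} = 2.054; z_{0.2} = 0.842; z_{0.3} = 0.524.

n = 92

For a one-sample test: n = ((z_{α} + z_β) / d)².
z_{α} + z_β = 2.054 + 0.524 = 2.578.
n = (2.578 / 0.27)² = 9.548² = 91.17.
Round up.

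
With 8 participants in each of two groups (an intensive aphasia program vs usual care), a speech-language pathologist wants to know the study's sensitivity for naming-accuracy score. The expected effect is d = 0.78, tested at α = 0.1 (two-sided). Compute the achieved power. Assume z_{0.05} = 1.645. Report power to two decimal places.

power ≈ 0.47

For two equal groups, power = Φ(d·√(n/2) − z_{α/2}).
d·√(n/2) = 0.78 × √(8/2) = 0.78 × 2.000 = 1.560.
z_β = 1.560 − 1.645 = -0.085.
Power = Φ(-0.085) = 0.466.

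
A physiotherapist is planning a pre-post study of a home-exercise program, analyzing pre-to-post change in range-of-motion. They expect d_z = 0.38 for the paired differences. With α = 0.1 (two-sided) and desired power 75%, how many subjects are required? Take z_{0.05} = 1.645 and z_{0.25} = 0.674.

n = 38 pairs

For a paired (one-sample on differences) test: n = ((z_{α/2} + z_β) / d)².
z_{α/2} + z_β = 1.645 + 0.674 = 2.319.
n = (2.319 / 0.38)² = 6.103² = 37.24.
Round up.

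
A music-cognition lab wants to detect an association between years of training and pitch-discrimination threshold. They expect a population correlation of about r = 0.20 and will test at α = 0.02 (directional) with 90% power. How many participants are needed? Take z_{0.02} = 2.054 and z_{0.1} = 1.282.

n = 274

Fisher's z: C = ½·ln((1+r)/(1−r)) = ½·ln(1.5000) = 0.2027.
n = ((z_{α} + z_β)/C)² + 3.
(2.054 + 1.282) / 0.2027 = 3.336 / 0.2027 = 16.458.
n = 16.458² + 3 = 270.86 + 3 = 273.9.
Round up.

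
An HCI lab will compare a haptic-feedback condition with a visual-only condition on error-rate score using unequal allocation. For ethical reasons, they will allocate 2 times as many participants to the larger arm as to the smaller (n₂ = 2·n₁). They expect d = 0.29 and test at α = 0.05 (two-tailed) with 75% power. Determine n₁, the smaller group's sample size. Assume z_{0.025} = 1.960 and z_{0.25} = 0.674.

With allocation ratio k = n₂/n₁ = 2, Var(x̄₁−x̄₂) = σ²(1/n₁ + 1/(k·n₁)) = σ²·(k+1)/(k·n₁).
So n₁ = (1 + 1/k)·((z_{α/2} + z_β)/d)² = 1.500 × (2.634/0.29)².
n₁ = 1.500 × 82.50 = 123.7.
Round up: n₁ = 124, giving n₂ = 2 × 124 = 248.

n₁ = 124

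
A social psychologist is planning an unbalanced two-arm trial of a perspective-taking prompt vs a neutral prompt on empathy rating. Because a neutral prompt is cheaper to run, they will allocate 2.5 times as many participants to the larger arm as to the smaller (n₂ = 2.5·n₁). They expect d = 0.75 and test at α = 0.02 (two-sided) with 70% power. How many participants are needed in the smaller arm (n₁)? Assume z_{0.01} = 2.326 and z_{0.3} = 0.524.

With allocation ratio k = n₂/n₁ = 2.5, Var(x̄₁−x̄₂) = σ²(1/n₁ + 1/(k·n₁)) = σ²·(k+1)/(k·n₁).
So n₁ = (1 + 1/k)·((z_{α/2} + z_β)/d)² = 1.400 × (2.850/0.75)².
n₁ = 1.400 × 14.44 = 20.2.
Round up: n₁ = 21, giving n₂ = ⌈2.5 × 21⌉ = ⌈52.5⌉ = 53.

n₁ = 21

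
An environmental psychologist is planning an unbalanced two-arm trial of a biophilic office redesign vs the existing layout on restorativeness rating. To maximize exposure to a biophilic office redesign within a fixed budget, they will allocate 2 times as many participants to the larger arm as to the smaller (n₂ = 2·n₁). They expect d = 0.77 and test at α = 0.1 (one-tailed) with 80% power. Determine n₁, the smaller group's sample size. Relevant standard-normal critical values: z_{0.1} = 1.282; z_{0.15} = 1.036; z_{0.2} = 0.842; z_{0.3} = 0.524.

n₁ = 12

With allocation ratio k = n₂/n₁ = 2, Var(x̄₁−x̄₂) = σ²(1/n₁ + 1/(k·n₁)) = σ²·(k+1)/(k·n₁).
So n₁ = (1 + 1/k)·((z_{α} + z_β)/d)² = 1.500 × (2.124/0.77)².
n₁ = 1.500 × 7.61 = 11.4.
Round up: n₁ = 12, giving n₂ = 2 × 12 = 24.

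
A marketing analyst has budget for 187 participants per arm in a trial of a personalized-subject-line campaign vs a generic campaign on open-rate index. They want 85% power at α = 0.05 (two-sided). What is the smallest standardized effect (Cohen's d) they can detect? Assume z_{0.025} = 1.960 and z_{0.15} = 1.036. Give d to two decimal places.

d_min ≈ 0.31

For two independent groups of n = 187 each: d_min = (z_{α/2} + z_β)·√(2/n).
z-sum = 1.960 + 1.036 = 2.996.
d_min = 2.996 × √(2/187) = 2.996 × 0.1034 = 0.310.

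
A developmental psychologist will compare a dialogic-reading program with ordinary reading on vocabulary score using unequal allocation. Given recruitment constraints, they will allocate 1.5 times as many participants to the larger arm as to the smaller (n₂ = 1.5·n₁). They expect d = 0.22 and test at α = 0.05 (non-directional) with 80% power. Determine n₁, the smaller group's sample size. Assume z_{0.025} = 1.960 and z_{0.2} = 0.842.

n₁ = 271

With allocation ratio k = n₂/n₁ = 1.5, Var(x̄₁−x̄₂) = σ²(1/n₁ + 1/(k·n₁)) = σ²·(k+1)/(k·n₁).
So n₁ = (1 + 1/k)·((z_{α/2} + z_β)/d)² = 1.667 × (2.802/0.22)².
n₁ = 1.667 × 162.21 = 270.4.
Round up: n₁ = 271, giving n₂ = ⌈1.5 × 271⌉ = ⌈406.5⌉ = 407.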